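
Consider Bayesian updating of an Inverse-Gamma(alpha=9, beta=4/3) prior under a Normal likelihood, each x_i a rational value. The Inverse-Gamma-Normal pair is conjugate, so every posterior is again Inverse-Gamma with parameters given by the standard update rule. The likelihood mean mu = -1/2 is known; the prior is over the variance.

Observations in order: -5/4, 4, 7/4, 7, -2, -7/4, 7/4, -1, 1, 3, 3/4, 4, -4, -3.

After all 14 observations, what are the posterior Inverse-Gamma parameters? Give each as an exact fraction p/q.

obs 1: x=-5/4 → posterior Inverse-Gamma(19/2, 155/96)
obs 2: x=4 → posterior Inverse-Gamma(10, 1127/96)
obs 3: x=7/4 → posterior Inverse-Gamma(21/2, 685/48)
obs 4: x=7 → posterior Inverse-Gamma(11, 2035/48)
obs 5: x=-2 → posterior Inverse-Gamma(23/2, 2089/48)
obs 6: x=-7/4 → posterior Inverse-Gamma(12, 4253/96)
obs 7: x=7/4 → posterior Inverse-Gamma(25/2, 281/6)
obs 8: x=-1 → posterior Inverse-Gamma(13, 1127/24)
obs 9: x=1 → posterior Inverse-Gamma(27/2, 577/12)
obs 10: x=3 → posterior Inverse-Gamma(14, 1301/24)
obs 11: x=3/4 → posterior Inverse-Gamma(29/2, 5279/96)
obs 12: x=4 → posterior Inverse-Gamma(15, 6251/96)
obs 13: x=-4 → posterior Inverse-Gamma(31/2, 6839/96)
obs 14: x=-3 → posterior Inverse-Gamma(16, 7139/96)

alpha=16, beta=7139/96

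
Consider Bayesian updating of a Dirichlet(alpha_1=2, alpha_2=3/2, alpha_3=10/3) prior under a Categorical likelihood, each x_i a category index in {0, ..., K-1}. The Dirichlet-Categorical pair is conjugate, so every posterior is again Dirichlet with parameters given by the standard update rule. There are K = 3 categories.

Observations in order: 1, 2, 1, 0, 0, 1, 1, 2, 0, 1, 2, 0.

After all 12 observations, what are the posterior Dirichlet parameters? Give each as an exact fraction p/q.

obs 1: x=1 → posterior Dirichlet(2, 5/2, 10/3)
obs 2: x=2 → posterior Dirichlet(2, 5/2, 13/3)
obs 3: x=1 → posterior Dirichlet(2, 7/2, 13/3)
obs 4: x=0 → posterior Dirichlet(3, 7/2, 13/3)
obs 5: x=0 → posterior Dirichlet(4, 7/2, 13/3)
obs 6: x=1 → posterior Dirichlet(4, 9/2, 13/3)
obs 7: x=1 → posterior Dirichlet(4, 11/2, 13/3)
obs 8: x=2 → posterior Dirichlet(4, 11/2, 16/3)
obs 9: x=0 → posterior Dirichlet(5, 11/2, 16/3)
obs 10: x=1 → posterior Dirichlet(5, 13/2, 16/3)
obs 11: x=2 → posterior Dirichlet(5, 13/2, 19/3)
obs 12: x=0 → posterior Dirichlet(6, 13/2, 19/3)

alpha_1=6, alpha_2=13/2, alpha_3=19/3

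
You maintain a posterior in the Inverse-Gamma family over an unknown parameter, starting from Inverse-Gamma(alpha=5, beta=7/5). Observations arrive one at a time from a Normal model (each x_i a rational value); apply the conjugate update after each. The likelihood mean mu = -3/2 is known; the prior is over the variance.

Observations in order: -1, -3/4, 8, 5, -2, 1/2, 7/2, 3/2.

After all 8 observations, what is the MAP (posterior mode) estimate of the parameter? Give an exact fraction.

13949/1600

obs 1: x=-1 → posterior Inverse-Gamma(11/2, 61/40)
obs 2: x=-3/4 → posterior Inverse-Gamma(6, 289/160)
obs 3: x=8 → posterior Inverse-Gamma(13/2, 7509/160)
obs 4: x=5 → posterior Inverse-Gamma(7, 10889/160)
obs 5: x=-2 → posterior Inverse-Gamma(15/2, 10909/160)
obs 6: x=1/2 → posterior Inverse-Gamma(8, 11229/160)
obs 7: x=7/2 → posterior Inverse-Gamma(17/2, 13229/160)
obs 8: x=3/2 → posterior Inverse-Gamma(9, 13949/160)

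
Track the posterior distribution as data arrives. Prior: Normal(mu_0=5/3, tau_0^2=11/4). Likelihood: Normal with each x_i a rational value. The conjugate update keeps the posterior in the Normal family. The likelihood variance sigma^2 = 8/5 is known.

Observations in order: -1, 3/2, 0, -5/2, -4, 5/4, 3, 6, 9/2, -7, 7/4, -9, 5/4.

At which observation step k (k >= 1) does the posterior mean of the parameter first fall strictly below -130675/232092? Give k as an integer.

obs 1: x=-1 → posterior Normal(-5/261, 88/87)
obs 2: x=3/2 → posterior Normal(485/852, 44/71)
obs 3: x=0 → posterior Normal(485/1182, 88/197)
obs 4: x=-5/2 → posterior Normal(-85/378, 22/63)
obs 5: x=-4 → posterior Normal(-830/921, 88/307)
obs 6: x=5/4 → posterior Normal(-2495/4344, 44/181)
obs 7: x=3 → posterior Normal(-515/5004, 88/417)
obs 8: x=6 → posterior Normal(3445/5664, 11/59)
obs 9: x=9/2 → posterior Normal(6415/6324, 88/527)
obs 10: x=-7 → posterior Normal(1795/6984, 44/291)
obs 11: x=7/4 → posterior Normal(1475/3822, 88/637)
obs 12: x=-9 → posterior Normal(-1495/4152, 22/173)
obs 13: x=5/4 → posterior Normal(-2165/8964, 88/747)

k = 5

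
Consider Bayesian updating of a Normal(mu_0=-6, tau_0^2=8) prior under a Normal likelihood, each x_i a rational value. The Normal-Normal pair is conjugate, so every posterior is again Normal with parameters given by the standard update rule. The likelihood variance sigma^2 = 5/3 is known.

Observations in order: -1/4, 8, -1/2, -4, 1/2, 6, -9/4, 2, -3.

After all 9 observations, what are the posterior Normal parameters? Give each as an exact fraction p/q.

obs 1: x=-1/4 → posterior Normal(-36/29, 40/29)
obs 2: x=8 → posterior Normal(156/53, 40/53)
obs 3: x=-1/2 → posterior Normal(144/77, 40/77)
obs 4: x=-4 → posterior Normal(48/101, 40/101)
obs 5: x=1/2 → posterior Normal(12/25, 8/25)
obs 6: x=6 → posterior Normal(204/149, 40/149)
obs 7: x=-9/4 → posterior Normal(150/173, 40/173)
obs 8: x=2 → posterior Normal(198/197, 40/197)
obs 9: x=-3 → posterior Normal(126/221, 40/221)

mu_0=126/221, tau_0^2=40/221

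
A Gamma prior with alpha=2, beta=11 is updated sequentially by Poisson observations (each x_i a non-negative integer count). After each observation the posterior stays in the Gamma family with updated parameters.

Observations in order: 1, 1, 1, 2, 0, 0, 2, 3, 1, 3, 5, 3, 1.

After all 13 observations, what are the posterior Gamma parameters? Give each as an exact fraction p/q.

obs 1: x=1 → posterior Gamma(3, 12)
obs 2: x=1 → posterior Gamma(4, 13)
obs 3: x=1 → posterior Gamma(5, 14)
obs 4: x=2 → posterior Gamma(7, 15)
obs 5: x=0 → posterior Gamma(7, 16)
obs 6: x=0 → posterior Gamma(7, 17)
obs 7: x=2 → posterior Gamma(9, 18)
obs 8: x=3 → posterior Gamma(12, 19)
obs 9: x=1 → posterior Gamma(13, 20)
obs 10: x=3 → posterior Gamma(16, 21)
obs 11: x=5 → posterior Gamma(21, 22)
obs 12: x=3 → posterior Gamma(24, 23)
obs 13: x=1 → posterior Gamma(25, 24)

alpha=25, beta=24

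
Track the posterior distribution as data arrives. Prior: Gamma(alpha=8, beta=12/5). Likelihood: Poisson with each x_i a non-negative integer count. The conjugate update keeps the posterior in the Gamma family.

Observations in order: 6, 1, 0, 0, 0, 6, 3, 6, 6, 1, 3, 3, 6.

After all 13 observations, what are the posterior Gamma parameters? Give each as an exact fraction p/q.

alpha=49, beta=77/5

obs 1: x=6 → posterior Gamma(14, 17/5)
obs 2: x=1 → posterior Gamma(15, 22/5)
obs 3: x=0 → posterior Gamma(15, 27/5)
obs 4: x=0 → posterior Gamma(15, 32/5)
obs 5: x=0 → posterior Gamma(15, 37/5)
obs 6: x=6 → posterior Gamma(21, 42/5)
obs 7: x=3 → posterior Gamma(24, 47/5)
obs 8: x=6 → posterior Gamma(30, 52/5)
obs 9: x=6 → posterior Gamma(36, 57/5)
obs 10: x=1 → posterior Gamma(37, 62/5)
obs 11: x=3 → posterior Gamma(40, 67/5)
obs 12: x=3 → posterior Gamma(43, 72/5)
obs 13: x=6 → posterior Gamma(49, 77/5)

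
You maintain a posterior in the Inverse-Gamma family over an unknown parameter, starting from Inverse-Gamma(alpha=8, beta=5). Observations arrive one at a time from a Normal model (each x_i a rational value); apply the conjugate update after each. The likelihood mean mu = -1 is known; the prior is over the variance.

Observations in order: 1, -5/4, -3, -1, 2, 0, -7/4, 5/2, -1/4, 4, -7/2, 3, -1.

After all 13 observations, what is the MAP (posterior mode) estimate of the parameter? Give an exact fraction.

obs 1: x=1 → posterior Inverse-Gamma(17/2, 7)
obs 2: x=-5/4 → posterior Inverse-Gamma(9, 225/32)
obs 3: x=-3 → posterior Inverse-Gamma(19/2, 289/32)
obs 4: x=-1 → posterior Inverse-Gamma(10, 289/32)
obs 5: x=2 → posterior Inverse-Gamma(21/2, 433/32)
obs 6: x=0 → posterior Inverse-Gamma(11, 449/32)
obs 7: x=-7/4 → posterior Inverse-Gamma(23/2, 229/16)
obs 8: x=5/2 → posterior Inverse-Gamma(12, 327/16)
obs 9: x=-1/4 → posterior Inverse-Gamma(25/2, 663/32)
obs 10: x=4 → posterior Inverse-Gamma(13, 1063/32)
obs 11: x=-7/2 → posterior Inverse-Gamma(27/2, 1163/32)
obs 12: x=3 → posterior Inverse-Gamma(14, 1419/32)
obs 13: x=-1 → posterior Inverse-Gamma(29/2, 1419/32)

1419/496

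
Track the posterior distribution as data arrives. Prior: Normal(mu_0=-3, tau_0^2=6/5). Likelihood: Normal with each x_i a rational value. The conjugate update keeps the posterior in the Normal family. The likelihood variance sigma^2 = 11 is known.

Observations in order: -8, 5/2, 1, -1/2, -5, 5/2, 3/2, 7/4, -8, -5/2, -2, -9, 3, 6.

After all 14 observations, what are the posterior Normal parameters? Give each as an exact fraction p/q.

obs 1: x=-8 → posterior Normal(-213/61, 66/61)
obs 2: x=5/2 → posterior Normal(-198/67, 66/67)
obs 3: x=1 → posterior Normal(-192/73, 66/73)
obs 4: x=-1/2 → posterior Normal(-195/79, 66/79)
obs 5: x=-5 → posterior Normal(-45/17, 66/85)
obs 6: x=5/2 → posterior Normal(-30/13, 66/91)
obs 7: x=3/2 → posterior Normal(-201/97, 66/97)
obs 8: x=7/4 → posterior Normal(-381/206, 66/103)
obs 9: x=-8 → posterior Normal(-477/218, 66/109)
obs 10: x=-5/2 → posterior Normal(-507/230, 66/115)
obs 11: x=-2 → posterior Normal(-531/242, 6/11)
obs 12: x=-9 → posterior Normal(-639/254, 66/127)
obs 13: x=3 → posterior Normal(-603/266, 66/133)
obs 14: x=6 → posterior Normal(-531/278, 66/139)

mu_0=-531/278, tau_0^2=66/139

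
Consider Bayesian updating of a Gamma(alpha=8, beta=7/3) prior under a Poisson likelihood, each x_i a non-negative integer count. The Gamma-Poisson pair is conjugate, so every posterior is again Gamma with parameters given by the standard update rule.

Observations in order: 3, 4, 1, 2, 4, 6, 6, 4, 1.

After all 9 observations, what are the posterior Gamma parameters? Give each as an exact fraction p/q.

alpha=39, beta=34/3

obs 1: x=3 → posterior Gamma(11, 10/3)
obs 2: x=4 → posterior Gamma(15, 13/3)
obs 3: x=1 → posterior Gamma(16, 16/3)
obs 4: x=2 → posterior Gamma(18, 19/3)
obs 5: x=4 → posterior Gamma(22, 22/3)
obs 6: x=6 → posterior Gamma(28, 25/3)
obs 7: x=6 → posterior Gamma(34, 28/3)
obs 8: x=4 → posterior Gamma(38, 31/3)
obs 9: x=1 → posterior Gamma(39, 34/3)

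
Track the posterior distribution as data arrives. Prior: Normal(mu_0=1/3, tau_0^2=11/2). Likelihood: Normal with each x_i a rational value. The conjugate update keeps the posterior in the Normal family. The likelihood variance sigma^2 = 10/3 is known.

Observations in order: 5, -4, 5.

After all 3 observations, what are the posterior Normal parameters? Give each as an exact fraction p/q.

obs 1: x=5 → posterior Normal(515/159, 110/53)
obs 2: x=-4 → posterior Normal(119/258, 55/43)
obs 3: x=5 → posterior Normal(614/357, 110/119)

mu_0=614/357, tau_0^2=110/119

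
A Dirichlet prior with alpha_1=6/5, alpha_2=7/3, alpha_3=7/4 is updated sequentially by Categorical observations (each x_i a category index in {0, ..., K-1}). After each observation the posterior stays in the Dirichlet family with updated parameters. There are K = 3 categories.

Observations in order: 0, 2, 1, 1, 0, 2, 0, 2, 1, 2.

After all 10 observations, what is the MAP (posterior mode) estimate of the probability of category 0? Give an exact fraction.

obs 1: x=0 → posterior Dirichlet(11/5, 7/3, 7/4)
obs 2: x=2 → posterior Dirichlet(11/5, 7/3, 11/4)
obs 3: x=1 → posterior Dirichlet(11/5, 10/3, 11/4)
obs 4: x=1 → posterior Dirichlet(11/5, 13/3, 11/4)
obs 5: x=0 → posterior Dirichlet(16/5, 13/3, 11/4)
obs 6: x=2 → posterior Dirichlet(16/5, 13/3, 15/4)
obs 7: x=0 → posterior Dirichlet(21/5, 13/3, 15/4)
obs 8: x=2 → posterior Dirichlet(21/5, 13/3, 19/4)
obs 9: x=1 → posterior Dirichlet(21/5, 16/3, 19/4)
obs 10: x=2 → posterior Dirichlet(21/5, 16/3, 23/4)

192/737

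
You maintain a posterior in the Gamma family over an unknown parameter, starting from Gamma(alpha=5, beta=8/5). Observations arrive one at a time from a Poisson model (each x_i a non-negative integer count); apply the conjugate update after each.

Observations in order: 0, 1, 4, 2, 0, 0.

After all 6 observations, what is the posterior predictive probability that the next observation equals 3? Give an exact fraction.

412491074836522293248000/3177070365797955661914307

obs 1: x=0 → posterior Gamma(5, 13/5)
obs 2: x=1 → posterior Gamma(6, 18/5)
obs 3: x=4 → posterior Gamma(10, 23/5)
obs 4: x=2 → posterior Gamma(12, 28/5)
obs 5: x=0 → posterior Gamma(12, 33/5)
obs 6: x=0 → posterior Gamma(12, 38/5)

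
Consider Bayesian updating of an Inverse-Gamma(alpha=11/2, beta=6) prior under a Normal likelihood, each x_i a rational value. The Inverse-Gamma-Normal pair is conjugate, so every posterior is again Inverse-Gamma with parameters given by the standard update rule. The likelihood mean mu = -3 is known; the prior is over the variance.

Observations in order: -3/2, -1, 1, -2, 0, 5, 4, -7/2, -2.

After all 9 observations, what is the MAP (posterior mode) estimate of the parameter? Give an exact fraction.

317/44

obs 1: x=-3/2 → posterior Inverse-Gamma(6, 57/8)
obs 2: x=-1 → posterior Inverse-Gamma(13/2, 73/8)
obs 3: x=1 → posterior Inverse-Gamma(7, 137/8)
obs 4: x=-2 → posterior Inverse-Gamma(15/2, 141/8)
obs 5: x=0 → posterior Inverse-Gamma(8, 177/8)
obs 6: x=5 → posterior Inverse-Gamma(17/2, 433/8)
obs 7: x=4 → posterior Inverse-Gamma(9, 629/8)
obs 8: x=-7/2 → posterior Inverse-Gamma(19/2, 315/4)
obs 9: x=-2 → posterior Inverse-Gamma(10, 317/4)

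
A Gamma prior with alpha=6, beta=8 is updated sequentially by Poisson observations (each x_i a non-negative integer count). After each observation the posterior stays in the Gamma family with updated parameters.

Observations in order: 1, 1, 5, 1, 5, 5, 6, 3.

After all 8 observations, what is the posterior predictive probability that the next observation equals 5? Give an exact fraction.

139602882723516530266630212946527499359092736/3362095853201812742282475234995233875224247377

obs 1: x=1 → posterior Gamma(7, 9)
obs 2: x=1 → posterior Gamma(8, 10)
obs 3: x=5 → posterior Gamma(13, 11)
obs 4: x=1 → posterior Gamma(14, 12)
obs 5: x=5 → posterior Gamma(19, 13)
obs 6: x=5 → posterior Gamma(24, 14)
obs 7: x=6 → posterior Gamma(30, 15)
obs 8: x=3 → posterior Gamma(33, 16)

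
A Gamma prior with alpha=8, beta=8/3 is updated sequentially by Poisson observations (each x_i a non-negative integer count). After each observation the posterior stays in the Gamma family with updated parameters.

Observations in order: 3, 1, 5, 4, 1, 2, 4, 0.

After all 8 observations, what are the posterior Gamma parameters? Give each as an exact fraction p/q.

alpha=28, beta=32/3

obs 1: x=3 → posterior Gamma(11, 11/3)
obs 2: x=1 → posterior Gamma(12, 14/3)
obs 3: x=5 → posterior Gamma(17, 17/3)
obs 4: x=4 → posterior Gamma(21, 20/3)
obs 5: x=1 → posterior Gamma(22, 23/3)
obs 6: x=2 → posterior Gamma(24, 26/3)
obs 7: x=4 → posterior Gamma(28, 29/3)
obs 8: x=0 → posterior Gamma(28, 32/3)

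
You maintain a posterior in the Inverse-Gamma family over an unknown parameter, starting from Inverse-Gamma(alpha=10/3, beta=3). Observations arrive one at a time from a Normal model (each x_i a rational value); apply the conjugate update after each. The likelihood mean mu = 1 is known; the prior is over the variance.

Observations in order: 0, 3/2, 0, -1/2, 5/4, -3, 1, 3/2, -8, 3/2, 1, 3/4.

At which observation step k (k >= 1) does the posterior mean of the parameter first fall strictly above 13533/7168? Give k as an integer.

obs 1: x=0 → posterior Inverse-Gamma(23/6, 7/2)
obs 2: x=3/2 → posterior Inverse-Gamma(13/3, 29/8)
obs 3: x=0 → posterior Inverse-Gamma(29/6, 33/8)
obs 4: x=-1/2 → posterior Inverse-Gamma(16/3, 21/4)
obs 5: x=5/4 → posterior Inverse-Gamma(35/6, 169/32)
obs 6: x=-3 → posterior Inverse-Gamma(19/3, 425/32)
obs 7: x=1 → posterior Inverse-Gamma(41/6, 425/32)
obs 8: x=3/2 → posterior Inverse-Gamma(22/3, 429/32)
obs 9: x=-8 → posterior Inverse-Gamma(47/6, 1725/32)
obs 10: x=3/2 → posterior Inverse-Gamma(25/3, 1729/32)
obs 11: x=1 → posterior Inverse-Gamma(53/6, 1729/32)
obs 12: x=3/4 → posterior Inverse-Gamma(28/3, 865/16)

k = 6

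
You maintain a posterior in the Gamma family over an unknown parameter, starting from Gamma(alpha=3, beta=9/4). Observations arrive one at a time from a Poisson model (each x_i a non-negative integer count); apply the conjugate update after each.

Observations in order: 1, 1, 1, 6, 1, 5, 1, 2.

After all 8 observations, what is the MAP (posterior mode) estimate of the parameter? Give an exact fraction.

obs 1: x=1 → posterior Gamma(4, 13/4)
obs 2: x=1 → posterior Gamma(5, 17/4)
obs 3: x=1 → posterior Gamma(6, 21/4)
obs 4: x=6 → posterior Gamma(12, 25/4)
obs 5: x=1 → posterior Gamma(13, 29/4)
obs 6: x=5 → posterior Gamma(18, 33/4)
obs 7: x=1 → posterior Gamma(19, 37/4)
obs 8: x=2 → posterior Gamma(21, 41/4)

80/41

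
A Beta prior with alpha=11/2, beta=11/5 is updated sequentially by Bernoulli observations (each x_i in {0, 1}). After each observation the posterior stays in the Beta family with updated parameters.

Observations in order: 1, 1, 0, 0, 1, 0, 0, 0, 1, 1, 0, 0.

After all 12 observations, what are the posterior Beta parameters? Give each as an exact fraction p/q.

obs 1: x=1 → posterior Beta(13/2, 11/5)
obs 2: x=1 → posterior Beta(15/2, 11/5)
obs 3: x=0 → posterior Beta(15/2, 16/5)
obs 4: x=0 → posterior Beta(15/2, 21/5)
obs 5: x=1 → posterior Beta(17/2, 21/5)
obs 6: x=0 → posterior Beta(17/2, 26/5)
obs 7: x=0 → posterior Beta(17/2, 31/5)
obs 8: x=0 → posterior Beta(17/2, 36/5)
obs 9: x=1 → posterior Beta(19/2, 36/5)
obs 10: x=1 → posterior Beta(21/2, 36/5)
obs 11: x=0 → posterior Beta(21/2, 41/5)
obs 12: x=0 → posterior Beta(21/2, 46/5)

alpha=21/2, beta=46/5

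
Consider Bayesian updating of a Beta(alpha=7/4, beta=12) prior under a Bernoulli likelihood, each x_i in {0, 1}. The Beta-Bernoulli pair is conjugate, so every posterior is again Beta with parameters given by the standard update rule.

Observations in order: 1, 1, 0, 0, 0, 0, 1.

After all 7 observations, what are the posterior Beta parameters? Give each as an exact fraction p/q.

obs 1: x=1 → posterior Beta(11/4, 12)
obs 2: x=1 → posterior Beta(15/4, 12)
obs 3: x=0 → posterior Beta(15/4, 13)
obs 4: x=0 → posterior Beta(15/4, 14)
obs 5: x=0 → posterior Beta(15/4, 15)
obs 6: x=0 → posterior Beta(15/4, 16)
obs 7: x=1 → posterior Beta(19/4, 16)

alpha=19/4, beta=16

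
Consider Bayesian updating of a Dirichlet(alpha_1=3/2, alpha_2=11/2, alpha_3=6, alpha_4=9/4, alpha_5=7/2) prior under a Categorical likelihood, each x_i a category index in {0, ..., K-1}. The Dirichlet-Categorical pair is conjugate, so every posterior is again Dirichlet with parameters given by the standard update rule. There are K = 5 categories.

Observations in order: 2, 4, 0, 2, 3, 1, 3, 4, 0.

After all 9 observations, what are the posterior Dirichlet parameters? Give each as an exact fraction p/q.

obs 1: x=2 → posterior Dirichlet(3/2, 11/2, 7, 9/4, 7/2)
obs 2: x=4 → posterior Dirichlet(3/2, 11/2, 7, 9/4, 9/2)
obs 3: x=0 → posterior Dirichlet(5/2, 11/2, 7, 9/4, 9/2)
obs 4: x=2 → posterior Dirichlet(5/2, 11/2, 8, 9/4, 9/2)
obs 5: x=3 → posterior Dirichlet(5/2, 11/2, 8, 13/4, 9/2)
obs 6: x=1 → posterior Dirichlet(5/2, 13/2, 8, 13/4, 9/2)
obs 7: x=3 → posterior Dirichlet(5/2, 13/2, 8, 17/4, 9/2)
obs 8: x=4 → posterior Dirichlet(5/2, 13/2, 8, 17/4, 11/2)
obs 9: x=0 → posterior Dirichlet(7/2, 13/2, 8, 17/4, 11/2)

alpha_1=7/2, alpha_2=13/2, alpha_3=8, alpha_4=17/4, alpha_5=11/2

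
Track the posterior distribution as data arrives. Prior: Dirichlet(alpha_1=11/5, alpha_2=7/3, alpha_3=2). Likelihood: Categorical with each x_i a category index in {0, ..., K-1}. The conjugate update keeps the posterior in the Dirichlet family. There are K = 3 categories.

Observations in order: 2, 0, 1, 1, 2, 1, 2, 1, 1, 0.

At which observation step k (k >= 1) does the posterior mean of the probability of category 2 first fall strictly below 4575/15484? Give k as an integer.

obs 1: x=2 → posterior Dirichlet(11/5, 7/3, 3)
obs 2: x=0 → posterior Dirichlet(16/5, 7/3, 3)
obs 3: x=1 → posterior Dirichlet(16/5, 10/3, 3)
obs 4: x=1 → posterior Dirichlet(16/5, 13/3, 3)
obs 5: x=2 → posterior Dirichlet(16/5, 13/3, 4)
obs 6: x=1 → posterior Dirichlet(16/5, 16/3, 4)
obs 7: x=2 → posterior Dirichlet(16/5, 16/3, 5)
obs 8: x=1 → posterior Dirichlet(16/5, 19/3, 5)
obs 9: x=1 → posterior Dirichlet(16/5, 22/3, 5)
obs 10: x=0 → posterior Dirichlet(21/5, 22/3, 5)

k = 4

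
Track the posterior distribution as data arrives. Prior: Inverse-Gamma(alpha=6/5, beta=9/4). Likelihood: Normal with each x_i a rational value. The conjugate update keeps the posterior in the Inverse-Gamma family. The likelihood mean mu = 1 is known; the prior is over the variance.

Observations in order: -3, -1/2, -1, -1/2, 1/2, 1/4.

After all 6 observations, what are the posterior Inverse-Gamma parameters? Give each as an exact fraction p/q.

obs 1: x=-3 → posterior Inverse-Gamma(17/10, 41/4)
obs 2: x=-1/2 → posterior Inverse-Gamma(11/5, 91/8)
obs 3: x=-1 → posterior Inverse-Gamma(27/10, 107/8)
obs 4: x=-1/2 → posterior Inverse-Gamma(16/5, 29/2)
obs 5: x=1/2 → posterior Inverse-Gamma(37/10, 117/8)
obs 6: x=1/4 → posterior Inverse-Gamma(21/5, 477/32)

alpha=21/5, beta=477/32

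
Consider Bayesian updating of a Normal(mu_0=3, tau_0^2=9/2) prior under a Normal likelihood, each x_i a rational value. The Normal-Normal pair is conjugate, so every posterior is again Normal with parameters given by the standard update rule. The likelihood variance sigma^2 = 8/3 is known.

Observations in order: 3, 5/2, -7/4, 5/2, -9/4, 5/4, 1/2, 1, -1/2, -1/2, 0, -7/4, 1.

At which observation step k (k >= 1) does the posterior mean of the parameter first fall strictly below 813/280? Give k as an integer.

obs 1: x=3 → posterior Normal(3, 72/43)
obs 2: x=5/2 → posterior Normal(393/140, 36/35)
obs 3: x=-7/4 → posterior Normal(597/388, 72/97)
obs 4: x=5/2 → posterior Normal(867/496, 18/31)
obs 5: x=-9/4 → posterior Normal(156/151, 72/151)
obs 6: x=5/4 → posterior Normal(759/712, 36/89)
obs 7: x=1/2 → posterior Normal(813/820, 72/205)
obs 8: x=1 → posterior Normal(921/928, 9/29)
obs 9: x=-1/2 → posterior Normal(867/1036, 72/259)
obs 10: x=-1/2 → posterior Normal(813/1144, 36/143)
obs 11: x=0 → posterior Normal(813/1252, 72/313)
obs 12: x=-7/4 → posterior Normal(39/85, 18/85)
obs 13: x=1 → posterior Normal(183/367, 72/367)

k = 2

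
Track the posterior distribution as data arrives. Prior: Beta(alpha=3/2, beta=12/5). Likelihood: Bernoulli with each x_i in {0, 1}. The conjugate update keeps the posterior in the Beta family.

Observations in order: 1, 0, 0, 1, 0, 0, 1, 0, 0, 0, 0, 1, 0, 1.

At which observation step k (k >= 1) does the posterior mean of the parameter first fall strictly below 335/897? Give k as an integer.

k = 3

obs 1: x=1 → posterior Beta(5/2, 12/5)
obs 2: x=0 → posterior Beta(5/2, 17/5)
obs 3: x=0 → posterior Beta(5/2, 22/5)
obs 4: x=1 → posterior Beta(7/2, 22/5)
obs 5: x=0 → posterior Beta(7/2, 27/5)
obs 6: x=0 → posterior Beta(7/2, 32/5)
obs 7: x=1 → posterior Beta(9/2, 32/5)
obs 8: x=0 → posterior Beta(9/2, 37/5)
obs 9: x=0 → posterior Beta(9/2, 42/5)
obs 10: x=0 → posterior Beta(9/2, 47/5)
obs 11: x=0 → posterior Beta(9/2, 52/5)
obs 12: x=1 → posterior Beta(11/2, 52/5)
obs 13: x=0 → posterior Beta(11/2, 57/5)
obs 14: x=1 → posterior Beta(13/2, 57/5)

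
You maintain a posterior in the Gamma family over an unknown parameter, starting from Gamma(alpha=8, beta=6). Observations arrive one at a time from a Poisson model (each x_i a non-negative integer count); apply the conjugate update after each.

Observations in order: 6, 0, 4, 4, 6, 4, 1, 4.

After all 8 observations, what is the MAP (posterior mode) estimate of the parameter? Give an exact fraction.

obs 1: x=6 → posterior Gamma(14, 7)
obs 2: x=0 → posterior Gamma(14, 8)
obs 3: x=4 → posterior Gamma(18, 9)
obs 4: x=4 → posterior Gamma(22, 10)
obs 5: x=6 → posterior Gamma(28, 11)
obs 6: x=4 → posterior Gamma(32, 12)
obs 7: x=1 → posterior Gamma(33, 13)
obs 8: x=4 → posterior Gamma(37, 14)

18/7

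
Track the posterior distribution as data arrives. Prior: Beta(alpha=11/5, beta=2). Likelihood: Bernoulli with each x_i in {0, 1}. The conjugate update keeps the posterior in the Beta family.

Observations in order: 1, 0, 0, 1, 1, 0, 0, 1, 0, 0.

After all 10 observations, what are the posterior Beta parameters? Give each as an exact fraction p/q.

obs 1: x=1 → posterior Beta(16/5, 2)
obs 2: x=0 → posterior Beta(16/5, 3)
obs 3: x=0 → posterior Beta(16/5, 4)
obs 4: x=1 → posterior Beta(21/5, 4)
obs 5: x=1 → posterior Beta(26/5, 4)
obs 6: x=0 → posterior Beta(26/5, 5)
obs 7: x=0 → posterior Beta(26/5, 6)
obs 8: x=1 → posterior Beta(31/5, 6)
obs 9: x=0 → posterior Beta(31/5, 7)
obs 10: x=0 → posterior Beta(31/5, 8)

alpha=31/5, beta=8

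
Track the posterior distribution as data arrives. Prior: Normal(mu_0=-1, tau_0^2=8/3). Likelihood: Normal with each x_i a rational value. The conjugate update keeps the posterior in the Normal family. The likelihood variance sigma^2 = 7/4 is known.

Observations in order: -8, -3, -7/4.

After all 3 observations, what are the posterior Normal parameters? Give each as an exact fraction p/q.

mu_0=-11/3, tau_0^2=56/117

obs 1: x=-8 → posterior Normal(-277/53, 56/53)
obs 2: x=-3 → posterior Normal(-373/85, 56/85)
obs 3: x=-7/4 → posterior Normal(-11/3, 56/117)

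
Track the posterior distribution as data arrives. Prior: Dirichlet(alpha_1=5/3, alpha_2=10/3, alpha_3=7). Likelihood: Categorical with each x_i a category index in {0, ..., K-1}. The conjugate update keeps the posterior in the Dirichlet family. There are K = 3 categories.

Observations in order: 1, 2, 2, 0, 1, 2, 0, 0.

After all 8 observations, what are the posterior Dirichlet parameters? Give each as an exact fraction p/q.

alpha_1=14/3, alpha_2=16/3, alpha_3=10

obs 1: x=1 → posterior Dirichlet(5/3, 13/3, 7)
obs 2: x=2 → posterior Dirichlet(5/3, 13/3, 8)
obs 3: x=2 → posterior Dirichlet(5/3, 13/3, 9)
obs 4: x=0 → posterior Dirichlet(8/3, 13/3, 9)
obs 5: x=1 → posterior Dirichlet(8/3, 16/3, 9)
obs 6: x=2 → posterior Dirichlet(8/3, 16/3, 10)
obs 7: x=0 → posterior Dirichlet(11/3, 16/3, 10)
obs 8: x=0 → posterior Dirichlet(14/3, 16/3, 10)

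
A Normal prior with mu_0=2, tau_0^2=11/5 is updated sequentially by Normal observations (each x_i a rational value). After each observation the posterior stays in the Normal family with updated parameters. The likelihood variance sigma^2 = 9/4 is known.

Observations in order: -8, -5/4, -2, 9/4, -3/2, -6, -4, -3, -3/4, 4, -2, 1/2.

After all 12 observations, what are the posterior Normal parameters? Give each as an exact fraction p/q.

mu_0=-289/191, tau_0^2=33/191

obs 1: x=-8 → posterior Normal(-262/89, 99/89)
obs 2: x=-5/4 → posterior Normal(-317/133, 99/133)
obs 3: x=-2 → posterior Normal(-135/59, 33/59)
obs 4: x=9/4 → posterior Normal(-18/13, 99/221)
obs 5: x=-3/2 → posterior Normal(-372/265, 99/265)
obs 6: x=-6 → posterior Normal(-212/103, 33/103)
obs 7: x=-4 → posterior Normal(-812/353, 99/353)
obs 8: x=-3 → posterior Normal(-944/397, 99/397)
obs 9: x=-3/4 → posterior Normal(-977/441, 11/49)
obs 10: x=4 → posterior Normal(-801/485, 99/485)
obs 11: x=-2 → posterior Normal(-889/529, 99/529)
obs 12: x=1/2 → posterior Normal(-289/191, 33/191)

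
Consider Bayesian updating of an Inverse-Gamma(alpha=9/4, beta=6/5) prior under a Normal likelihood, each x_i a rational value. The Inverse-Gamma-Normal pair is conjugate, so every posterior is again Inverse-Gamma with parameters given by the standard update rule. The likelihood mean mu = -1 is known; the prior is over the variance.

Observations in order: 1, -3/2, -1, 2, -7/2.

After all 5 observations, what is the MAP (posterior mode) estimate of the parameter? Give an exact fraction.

obs 1: x=1 → posterior Inverse-Gamma(11/4, 16/5)
obs 2: x=-3/2 → posterior Inverse-Gamma(13/4, 133/40)
obs 3: x=-1 → posterior Inverse-Gamma(15/4, 133/40)
obs 4: x=2 → posterior Inverse-Gamma(17/4, 313/40)
obs 5: x=-7/2 → posterior Inverse-Gamma(19/4, 219/20)

219/115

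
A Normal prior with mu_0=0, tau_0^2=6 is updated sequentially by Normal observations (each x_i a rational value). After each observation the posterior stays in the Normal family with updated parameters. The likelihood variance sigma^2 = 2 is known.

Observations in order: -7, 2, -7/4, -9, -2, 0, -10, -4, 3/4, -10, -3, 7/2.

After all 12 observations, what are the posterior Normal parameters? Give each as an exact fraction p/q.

obs 1: x=-7 → posterior Normal(-21/4, 3/2)
obs 2: x=2 → posterior Normal(-15/7, 6/7)
obs 3: x=-7/4 → posterior Normal(-81/40, 3/5)
obs 4: x=-9 → posterior Normal(-189/52, 6/13)
obs 5: x=-2 → posterior Normal(-213/64, 3/8)
obs 6: x=0 → posterior Normal(-213/76, 6/19)
obs 7: x=-10 → posterior Normal(-333/88, 3/11)
obs 8: x=-4 → posterior Normal(-381/100, 6/25)
obs 9: x=3/4 → posterior Normal(-93/28, 3/14)
obs 10: x=-10 → posterior Normal(-123/31, 6/31)
obs 11: x=-3 → posterior Normal(-66/17, 3/17)
obs 12: x=7/2 → posterior Normal(-243/74, 6/37)

mu_0=-243/74, tau_0^2=6/37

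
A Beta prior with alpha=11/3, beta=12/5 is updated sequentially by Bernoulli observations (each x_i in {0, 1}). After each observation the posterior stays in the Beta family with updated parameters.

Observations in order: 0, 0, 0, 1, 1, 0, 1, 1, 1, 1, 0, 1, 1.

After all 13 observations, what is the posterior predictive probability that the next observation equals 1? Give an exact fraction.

175/286

obs 1: x=0 → posterior Beta(11/3, 17/5)
obs 2: x=0 → posterior Beta(11/3, 22/5)
obs 3: x=0 → posterior Beta(11/3, 27/5)
obs 4: x=1 → posterior Beta(14/3, 27/5)
obs 5: x=1 → posterior Beta(17/3, 27/5)
obs 6: x=0 → posterior Beta(17/3, 32/5)
obs 7: x=1 → posterior Beta(20/3, 32/5)
obs 8: x=1 → posterior Beta(23/3, 32/5)
obs 9: x=1 → posterior Beta(26/3, 32/5)
obs 10: x=1 → posterior Beta(29/3, 32/5)
obs 11: x=0 → posterior Beta(29/3, 37/5)
obs 12: x=1 → posterior Beta(32/3, 37/5)
obs 13: x=1 → posterior Beta(35/3, 37/5)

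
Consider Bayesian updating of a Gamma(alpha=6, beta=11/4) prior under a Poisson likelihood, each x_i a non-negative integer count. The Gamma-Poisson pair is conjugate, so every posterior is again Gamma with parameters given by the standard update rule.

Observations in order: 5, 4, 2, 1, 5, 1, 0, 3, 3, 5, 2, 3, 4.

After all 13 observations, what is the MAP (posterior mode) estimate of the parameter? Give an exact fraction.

obs 1: x=5 → posterior Gamma(11, 15/4)
obs 2: x=4 → posterior Gamma(15, 19/4)
obs 3: x=2 → posterior Gamma(17, 23/4)
obs 4: x=1 → posterior Gamma(18, 27/4)
obs 5: x=5 → posterior Gamma(23, 31/4)
obs 6: x=1 → posterior Gamma(24, 35/4)
obs 7: x=0 → posterior Gamma(24, 39/4)
obs 8: x=3 → posterior Gamma(27, 43/4)
obs 9: x=3 → posterior Gamma(30, 47/4)
obs 10: x=5 → posterior Gamma(35, 51/4)
obs 11: x=2 → posterior Gamma(37, 55/4)
obs 12: x=3 → posterior Gamma(40, 59/4)
obs 13: x=4 → posterior Gamma(44, 63/4)

172/63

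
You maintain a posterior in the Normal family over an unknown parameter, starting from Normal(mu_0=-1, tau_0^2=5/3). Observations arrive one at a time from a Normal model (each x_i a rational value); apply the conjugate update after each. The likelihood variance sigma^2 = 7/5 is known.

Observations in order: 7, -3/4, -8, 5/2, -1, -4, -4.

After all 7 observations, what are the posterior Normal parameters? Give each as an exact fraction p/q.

obs 1: x=7 → posterior Normal(77/23, 35/46)
obs 2: x=-3/4 → posterior Normal(541/284, 35/71)
obs 3: x=-8 → posterior Normal(-259/384, 35/96)
obs 4: x=5/2 → posterior Normal(-9/484, 35/121)
obs 5: x=-1 → posterior Normal(-109/584, 35/146)
obs 6: x=-4 → posterior Normal(-509/684, 35/171)
obs 7: x=-4 → posterior Normal(-909/784, 5/28)

mu_0=-909/784, tau_0^2=5/28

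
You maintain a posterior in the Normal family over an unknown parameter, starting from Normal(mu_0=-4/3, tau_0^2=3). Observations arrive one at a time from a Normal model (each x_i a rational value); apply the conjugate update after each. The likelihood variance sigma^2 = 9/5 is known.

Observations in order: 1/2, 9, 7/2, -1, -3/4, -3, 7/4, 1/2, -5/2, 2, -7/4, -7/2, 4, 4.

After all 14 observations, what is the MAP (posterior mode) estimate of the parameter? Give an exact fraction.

239/292

obs 1: x=1/2 → posterior Normal(-3/16, 9/8)
obs 2: x=9 → posterior Normal(87/26, 9/13)
obs 3: x=7/2 → posterior Normal(61/18, 1/2)
obs 4: x=-1 → posterior Normal(56/23, 9/23)
obs 5: x=-3/4 → posterior Normal(209/112, 9/28)
obs 6: x=-3 → posterior Normal(149/132, 3/11)
obs 7: x=7/4 → posterior Normal(23/19, 9/38)
obs 8: x=1/2 → posterior Normal(97/86, 9/43)
obs 9: x=-5/2 → posterior Normal(3/4, 3/16)
obs 10: x=2 → posterior Normal(46/53, 9/53)
obs 11: x=-7/4 → posterior Normal(149/232, 9/58)
obs 12: x=-7/2 → posterior Normal(79/252, 1/7)
obs 13: x=4 → posterior Normal(159/272, 9/68)
obs 14: x=4 → posterior Normal(239/292, 9/73)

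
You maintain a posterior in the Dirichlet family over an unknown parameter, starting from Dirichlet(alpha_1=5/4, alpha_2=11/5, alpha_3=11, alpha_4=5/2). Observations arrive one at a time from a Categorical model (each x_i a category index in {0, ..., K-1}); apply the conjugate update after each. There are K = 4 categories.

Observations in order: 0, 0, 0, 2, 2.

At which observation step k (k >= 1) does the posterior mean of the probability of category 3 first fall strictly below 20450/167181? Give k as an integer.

obs 1: x=0 → posterior Dirichlet(9/4, 11/5, 11, 5/2)
obs 2: x=0 → posterior Dirichlet(13/4, 11/5, 11, 5/2)
obs 3: x=0 → posterior Dirichlet(17/4, 11/5, 11, 5/2)
obs 4: x=2 → posterior Dirichlet(17/4, 11/5, 12, 5/2)
obs 5: x=2 → posterior Dirichlet(17/4, 11/5, 13, 5/2)

k = 4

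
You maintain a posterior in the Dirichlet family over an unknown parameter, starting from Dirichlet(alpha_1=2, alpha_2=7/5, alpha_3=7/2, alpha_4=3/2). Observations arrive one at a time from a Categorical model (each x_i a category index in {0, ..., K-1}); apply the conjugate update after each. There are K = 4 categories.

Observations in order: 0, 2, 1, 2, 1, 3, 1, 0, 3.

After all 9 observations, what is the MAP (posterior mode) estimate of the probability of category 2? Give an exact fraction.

obs 1: x=0 → posterior Dirichlet(3, 7/5, 7/2, 3/2)
obs 2: x=2 → posterior Dirichlet(3, 7/5, 9/2, 3/2)
obs 3: x=1 → posterior Dirichlet(3, 12/5, 9/2, 3/2)
obs 4: x=2 → posterior Dirichlet(3, 12/5, 11/2, 3/2)
obs 5: x=1 → posterior Dirichlet(3, 17/5, 11/2, 3/2)
obs 6: x=3 → posterior Dirichlet(3, 17/5, 11/2, 5/2)
obs 7: x=1 → posterior Dirichlet(3, 22/5, 11/2, 5/2)
obs 8: x=0 → posterior Dirichlet(4, 22/5, 11/2, 5/2)
obs 9: x=3 → posterior Dirichlet(4, 22/5, 11/2, 7/2)

45/134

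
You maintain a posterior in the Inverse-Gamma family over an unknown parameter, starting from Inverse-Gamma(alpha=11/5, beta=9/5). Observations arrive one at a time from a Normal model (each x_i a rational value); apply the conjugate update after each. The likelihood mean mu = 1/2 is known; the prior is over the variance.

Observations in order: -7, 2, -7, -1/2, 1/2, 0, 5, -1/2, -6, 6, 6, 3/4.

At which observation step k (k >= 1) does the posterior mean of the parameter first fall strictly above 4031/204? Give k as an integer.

k = 3

obs 1: x=-7 → posterior Inverse-Gamma(27/10, 1197/40)
obs 2: x=2 → posterior Inverse-Gamma(16/5, 621/20)
obs 3: x=-7 → posterior Inverse-Gamma(37/10, 2367/40)
obs 4: x=-1/2 → posterior Inverse-Gamma(21/5, 2387/40)
obs 5: x=1/2 → posterior Inverse-Gamma(47/10, 2387/40)
obs 6: x=0 → posterior Inverse-Gamma(26/5, 299/5)
obs 7: x=5 → posterior Inverse-Gamma(57/10, 2797/40)
obs 8: x=-1/2 → posterior Inverse-Gamma(31/5, 2817/40)
obs 9: x=-6 → posterior Inverse-Gamma(67/10, 1831/20)
obs 10: x=6 → posterior Inverse-Gamma(36/5, 4267/40)
obs 11: x=6 → posterior Inverse-Gamma(77/10, 609/5)
obs 12: x=3/4 → posterior Inverse-Gamma(41/5, 19493/160)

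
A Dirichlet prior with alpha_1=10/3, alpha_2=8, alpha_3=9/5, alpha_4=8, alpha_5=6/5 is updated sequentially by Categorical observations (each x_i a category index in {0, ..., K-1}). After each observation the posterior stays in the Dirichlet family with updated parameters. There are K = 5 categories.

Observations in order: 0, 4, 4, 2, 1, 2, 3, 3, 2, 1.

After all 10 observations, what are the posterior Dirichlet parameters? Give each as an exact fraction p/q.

obs 1: x=0 → posterior Dirichlet(13/3, 8, 9/5, 8, 6/5)
obs 2: x=4 → posterior Dirichlet(13/3, 8, 9/5, 8, 11/5)
obs 3: x=4 → posterior Dirichlet(13/3, 8, 9/5, 8, 16/5)
obs 4: x=2 → posterior Dirichlet(13/3, 8, 14/5, 8, 16/5)
obs 5: x=1 → posterior Dirichlet(13/3, 9, 14/5, 8, 16/5)
obs 6: x=2 → posterior Dirichlet(13/3, 9, 19/5, 8, 16/5)
obs 7: x=3 → posterior Dirichlet(13/3, 9, 19/5, 9, 16/5)
obs 8: x=3 → posterior Dirichlet(13/3, 9, 19/5, 10, 16/5)
obs 9: x=2 → posterior Dirichlet(13/3, 9, 24/5, 10, 16/5)
obs 10: x=1 → posterior Dirichlet(13/3, 10, 24/5, 10, 16/5)

alpha_1=13/3, alpha_2=10, alpha_3=24/5, alpha_4=10, alpha_5=16/5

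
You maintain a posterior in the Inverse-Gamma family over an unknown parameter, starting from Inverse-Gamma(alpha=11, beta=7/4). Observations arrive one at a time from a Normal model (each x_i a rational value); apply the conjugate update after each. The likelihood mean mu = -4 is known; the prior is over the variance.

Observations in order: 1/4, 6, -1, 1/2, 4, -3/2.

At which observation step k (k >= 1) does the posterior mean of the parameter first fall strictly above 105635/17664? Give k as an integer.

k = 4

obs 1: x=1/4 → posterior Inverse-Gamma(23/2, 345/32)
obs 2: x=6 → posterior Inverse-Gamma(12, 1945/32)
obs 3: x=-1 → posterior Inverse-Gamma(25/2, 2089/32)
obs 4: x=1/2 → posterior Inverse-Gamma(13, 2413/32)
obs 5: x=4 → posterior Inverse-Gamma(27/2, 3437/32)
obs 6: x=-3/2 → posterior Inverse-Gamma(14, 3537/32)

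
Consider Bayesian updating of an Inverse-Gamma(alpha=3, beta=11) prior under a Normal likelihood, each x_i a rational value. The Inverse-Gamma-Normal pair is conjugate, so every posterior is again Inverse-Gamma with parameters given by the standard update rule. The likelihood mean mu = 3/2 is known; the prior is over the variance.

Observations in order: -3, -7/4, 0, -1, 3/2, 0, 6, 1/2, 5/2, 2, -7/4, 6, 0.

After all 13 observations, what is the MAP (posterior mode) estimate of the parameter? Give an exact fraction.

obs 1: x=-3 → posterior Inverse-Gamma(7/2, 169/8)
obs 2: x=-7/4 → posterior Inverse-Gamma(4, 845/32)
obs 3: x=0 → posterior Inverse-Gamma(9/2, 881/32)
obs 4: x=-1 → posterior Inverse-Gamma(5, 981/32)
obs 5: x=3/2 → posterior Inverse-Gamma(11/2, 981/32)
obs 6: x=0 → posterior Inverse-Gamma(6, 1017/32)
obs 7: x=6 → posterior Inverse-Gamma(13/2, 1341/32)
obs 8: x=1/2 → posterior Inverse-Gamma(7, 1357/32)
obs 9: x=5/2 → posterior Inverse-Gamma(15/2, 1373/32)
obs 10: x=2 → posterior Inverse-Gamma(8, 1377/32)
obs 11: x=-7/4 → posterior Inverse-Gamma(17/2, 773/16)
obs 12: x=6 → posterior Inverse-Gamma(9, 935/16)
obs 13: x=0 → posterior Inverse-Gamma(19/2, 953/16)

953/168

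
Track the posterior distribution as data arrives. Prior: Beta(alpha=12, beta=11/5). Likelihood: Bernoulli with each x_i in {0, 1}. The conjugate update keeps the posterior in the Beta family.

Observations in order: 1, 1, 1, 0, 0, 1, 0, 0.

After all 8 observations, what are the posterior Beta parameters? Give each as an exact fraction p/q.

obs 1: x=1 → posterior Beta(13, 11/5)
obs 2: x=1 → posterior Beta(14, 11/5)
obs 3: x=1 → posterior Beta(15, 11/5)
obs 4: x=0 → posterior Beta(15, 16/5)
obs 5: x=0 → posterior Beta(15, 21/5)
obs 6: x=1 → posterior Beta(16, 21/5)
obs 7: x=0 → posterior Beta(16, 26/5)
obs 8: x=0 → posterior Beta(16, 31/5)

alpha=16, beta=31/5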